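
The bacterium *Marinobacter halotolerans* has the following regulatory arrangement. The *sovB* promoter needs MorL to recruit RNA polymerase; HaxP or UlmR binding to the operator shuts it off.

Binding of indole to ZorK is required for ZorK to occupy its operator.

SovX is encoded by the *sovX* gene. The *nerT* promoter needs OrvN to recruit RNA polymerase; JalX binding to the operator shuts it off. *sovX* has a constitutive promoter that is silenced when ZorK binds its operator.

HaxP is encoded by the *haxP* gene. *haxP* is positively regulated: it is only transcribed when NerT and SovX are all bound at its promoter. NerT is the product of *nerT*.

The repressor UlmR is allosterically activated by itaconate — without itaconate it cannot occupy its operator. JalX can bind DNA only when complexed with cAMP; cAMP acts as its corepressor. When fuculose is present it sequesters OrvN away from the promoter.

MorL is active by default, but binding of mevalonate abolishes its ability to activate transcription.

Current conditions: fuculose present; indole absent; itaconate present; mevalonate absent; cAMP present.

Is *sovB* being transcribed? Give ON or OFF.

cAMP is present, so JalX is active.
Fuculose is present, so OrvN is inactive.
With repressor JalX bound, *nerT* is not transcribed.
So NerT is not produced.
Indole is absent, so ZorK is inactive.
With no repressor bound, *sovX* is transcribed.
So SovX is produced and active.
Required activator NerT is absent, so *haxP* is not transcribed.
So HaxP is not produced.
Mevalonate is absent, so MorL is active.
Itaconate is present, so UlmR is active.
With repressor UlmR bound, *sovB* is not transcribed.

OFF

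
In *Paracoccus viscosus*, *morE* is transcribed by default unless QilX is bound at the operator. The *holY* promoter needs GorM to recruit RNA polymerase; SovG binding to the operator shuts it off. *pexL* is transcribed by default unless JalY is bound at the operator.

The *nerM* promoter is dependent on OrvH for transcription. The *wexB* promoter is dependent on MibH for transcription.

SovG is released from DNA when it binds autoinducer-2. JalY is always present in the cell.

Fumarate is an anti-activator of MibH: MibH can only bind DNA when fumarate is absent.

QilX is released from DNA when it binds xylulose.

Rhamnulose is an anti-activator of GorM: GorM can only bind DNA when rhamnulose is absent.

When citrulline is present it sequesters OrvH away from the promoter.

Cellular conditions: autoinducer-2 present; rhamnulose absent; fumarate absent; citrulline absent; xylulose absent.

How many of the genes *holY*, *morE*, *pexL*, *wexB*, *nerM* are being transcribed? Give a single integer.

Autoinducer-2 is present, so SovG is inactive.
Rhamnulose is absent, so GorM is active.
No repressor is bound and GorM is active, so *holY* is transcribed.
→ *holY* is ON.
Xylulose is absent, so QilX is active.
With repressor QilX bound, *morE* is not transcribed.
→ *morE* is OFF.
JalY is produced constitutively and is active.
With repressor JalY bound, *pexL* is not transcribed.
→ *pexL* is OFF.
Fumarate is absent, so MibH is active.
No repressor is bound and MibH is active, so *wexB* is transcribed.
→ *wexB* is ON.
Citrulline is absent, so OrvH is active.
No repressor is bound and OrvH is active, so *nerM* is transcribed.
→ *nerM* is ON.
3 of the 5 genes are transcribed.

3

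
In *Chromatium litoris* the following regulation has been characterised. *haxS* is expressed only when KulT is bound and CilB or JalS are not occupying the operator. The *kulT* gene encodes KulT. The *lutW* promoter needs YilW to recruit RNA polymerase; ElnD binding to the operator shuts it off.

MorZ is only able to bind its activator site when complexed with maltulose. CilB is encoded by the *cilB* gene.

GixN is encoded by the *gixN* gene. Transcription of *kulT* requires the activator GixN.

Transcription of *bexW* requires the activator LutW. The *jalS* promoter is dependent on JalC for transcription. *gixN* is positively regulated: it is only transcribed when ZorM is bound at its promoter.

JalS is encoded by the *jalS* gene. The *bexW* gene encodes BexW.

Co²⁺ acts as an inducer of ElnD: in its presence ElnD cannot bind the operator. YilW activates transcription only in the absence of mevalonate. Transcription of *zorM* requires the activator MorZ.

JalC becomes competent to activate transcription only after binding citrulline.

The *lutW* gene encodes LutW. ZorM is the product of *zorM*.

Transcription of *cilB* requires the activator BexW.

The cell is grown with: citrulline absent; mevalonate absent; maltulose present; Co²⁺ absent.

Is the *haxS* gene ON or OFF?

ON

Mevalonate is absent, so YilW is active.
Co²⁺ is absent, so ElnD is active.
With repressor ElnD bound, *lutW* is not transcribed.
So LutW is not produced.
Required activator LutW is absent, so *bexW* is not transcribed.
So BexW is not produced.
Required activator BexW is absent, so *cilB* is not transcribed.
So CilB is not produced.
Maltulose is present, so MorZ is active.
No repressor is bound and MorZ is active, so *zorM* is transcribed.
So ZorM is produced and active.
No repressor is bound and ZorM is active, so *gixN* is transcribed.
So GixN is produced and active.
No repressor is bound and GixN is active, so *kulT* is transcribed.
So KulT is produced and active.
Citrulline is absent, so JalC is inactive.
Required activator JalC is absent, so *jalS* is not transcribed.
So JalS is not produced.
No repressor is bound and KulT is active, so *haxS* is transcribed.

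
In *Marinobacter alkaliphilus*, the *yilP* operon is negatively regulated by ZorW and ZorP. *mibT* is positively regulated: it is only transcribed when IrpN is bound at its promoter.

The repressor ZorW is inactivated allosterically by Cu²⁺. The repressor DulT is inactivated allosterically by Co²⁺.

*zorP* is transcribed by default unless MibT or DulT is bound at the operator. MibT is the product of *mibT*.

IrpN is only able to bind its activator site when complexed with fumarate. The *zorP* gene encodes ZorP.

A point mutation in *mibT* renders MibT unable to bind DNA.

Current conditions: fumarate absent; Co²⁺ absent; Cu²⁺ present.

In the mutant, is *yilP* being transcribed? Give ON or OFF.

Cu²⁺ is present, so ZorW is inactive.
MibT is non-functional in this strain, so it has no effect.
Co²⁺ is absent, so DulT is active.
With repressor DulT bound, *zorP* is not transcribed.
So ZorP is not produced.
With no repressor bound, *yilP* is transcribed.

ON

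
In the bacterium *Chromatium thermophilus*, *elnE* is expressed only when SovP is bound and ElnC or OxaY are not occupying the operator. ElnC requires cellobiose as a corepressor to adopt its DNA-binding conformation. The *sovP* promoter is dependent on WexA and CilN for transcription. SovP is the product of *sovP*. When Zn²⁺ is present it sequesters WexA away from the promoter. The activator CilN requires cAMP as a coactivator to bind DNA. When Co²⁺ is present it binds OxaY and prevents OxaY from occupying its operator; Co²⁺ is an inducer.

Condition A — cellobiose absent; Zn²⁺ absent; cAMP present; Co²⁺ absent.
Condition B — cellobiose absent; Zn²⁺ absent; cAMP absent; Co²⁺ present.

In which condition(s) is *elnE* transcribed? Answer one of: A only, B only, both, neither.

neither

Condition A:
Cellobiose is absent, so ElnC is inactive.
Zn²⁺ is absent, so WexA is active.
cAMP is present, so CilN is active.
No repressor is bound and WexA and CilN are active, so *sovP* is transcribed.
So SovP is produced and active.
Co²⁺ is absent, so OxaY is active.
With repressor OxaY bound, *elnE* is not transcribed.
→ *elnE* is OFF in A.
Condition B:
Cellobiose is absent, so ElnC is inactive.
Zn²⁺ is absent, so WexA is active.
cAMP is absent, so CilN is inactive.
Required activator CilN is absent, so *sovP* is not transcribed.
So SovP is not produced.
Co²⁺ is present, so OxaY is inactive.
Required activator SovP is absent, so *elnE* is not transcribed.
→ *elnE* is OFF in B.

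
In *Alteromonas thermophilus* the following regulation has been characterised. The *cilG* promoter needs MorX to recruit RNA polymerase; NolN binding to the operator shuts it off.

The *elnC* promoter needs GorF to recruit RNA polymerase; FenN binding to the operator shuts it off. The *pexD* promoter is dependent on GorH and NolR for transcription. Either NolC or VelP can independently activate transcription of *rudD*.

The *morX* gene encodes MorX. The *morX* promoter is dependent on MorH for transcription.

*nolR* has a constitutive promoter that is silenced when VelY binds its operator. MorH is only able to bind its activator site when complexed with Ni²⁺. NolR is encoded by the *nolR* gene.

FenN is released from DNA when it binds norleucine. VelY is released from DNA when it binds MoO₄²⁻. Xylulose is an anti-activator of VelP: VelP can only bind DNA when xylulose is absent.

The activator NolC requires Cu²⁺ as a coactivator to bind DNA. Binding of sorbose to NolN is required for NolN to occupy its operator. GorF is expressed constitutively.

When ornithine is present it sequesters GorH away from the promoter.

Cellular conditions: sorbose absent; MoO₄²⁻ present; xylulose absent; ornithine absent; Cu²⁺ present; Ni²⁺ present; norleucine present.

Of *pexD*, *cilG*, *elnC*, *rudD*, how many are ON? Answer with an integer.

4

Ornithine is absent, so GorH is active.
MoO₄²⁻ is present, so VelY is inactive.
With no repressor bound, *nolR* is transcribed.
So NolR is produced and active.
No repressor is bound and GorH and NolR are active, so *pexD* is transcribed.
→ *pexD* is ON.
Sorbose is absent, so NolN is inactive.
Ni²⁺ is present, so MorH is active.
No repressor is bound and MorH is active, so *morX* is transcribed.
So MorX is produced and active.
No repressor is bound and MorX is active, so *cilG* is transcribed.
→ *cilG* is ON.
Norleucine is present, so FenN is inactive.
GorF is produced constitutively and is active.
No repressor is bound and GorF is active, so *elnC* is transcribed.
→ *elnC* is ON.
Cu²⁺ is present, so NolC is active.
Xylulose is absent, so VelP is active.
Activator NolC is present, so *rudD* is transcribed.
→ *rudD* is ON.
4 of the 4 genes are transcribed.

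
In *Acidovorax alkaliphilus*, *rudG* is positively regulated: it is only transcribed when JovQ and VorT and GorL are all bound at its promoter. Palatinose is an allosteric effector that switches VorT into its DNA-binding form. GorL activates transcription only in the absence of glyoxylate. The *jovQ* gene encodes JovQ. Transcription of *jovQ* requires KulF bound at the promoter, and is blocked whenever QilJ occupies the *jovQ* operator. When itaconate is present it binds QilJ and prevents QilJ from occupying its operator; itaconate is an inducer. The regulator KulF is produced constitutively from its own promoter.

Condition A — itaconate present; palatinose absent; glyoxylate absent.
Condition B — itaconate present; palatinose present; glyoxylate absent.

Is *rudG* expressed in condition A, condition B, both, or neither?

Condition A:
Itaconate is present, so QilJ is inactive.
KulF is produced constitutively and is active.
No repressor is bound and KulF is active, so *jovQ* is transcribed.
So JovQ is produced and active.
Palatinose is absent, so VorT is inactive.
Glyoxylate is absent, so GorL is active.
Required activator VorT is absent, so *rudG* is not transcribed.
→ *rudG* is OFF in A.
Condition B:
Itaconate is present, so QilJ is inactive.
KulF is produced constitutively and is active.
No repressor is bound and KulF is active, so *jovQ* is transcribed.
So JovQ is produced and active.
Palatinose is present, so VorT is active.
Glyoxylate is absent, so GorL is active.
No repressor is bound and JovQ and VorT and GorL are active, so *rudG* is transcribed.
→ *rudG* is ON in B.

B only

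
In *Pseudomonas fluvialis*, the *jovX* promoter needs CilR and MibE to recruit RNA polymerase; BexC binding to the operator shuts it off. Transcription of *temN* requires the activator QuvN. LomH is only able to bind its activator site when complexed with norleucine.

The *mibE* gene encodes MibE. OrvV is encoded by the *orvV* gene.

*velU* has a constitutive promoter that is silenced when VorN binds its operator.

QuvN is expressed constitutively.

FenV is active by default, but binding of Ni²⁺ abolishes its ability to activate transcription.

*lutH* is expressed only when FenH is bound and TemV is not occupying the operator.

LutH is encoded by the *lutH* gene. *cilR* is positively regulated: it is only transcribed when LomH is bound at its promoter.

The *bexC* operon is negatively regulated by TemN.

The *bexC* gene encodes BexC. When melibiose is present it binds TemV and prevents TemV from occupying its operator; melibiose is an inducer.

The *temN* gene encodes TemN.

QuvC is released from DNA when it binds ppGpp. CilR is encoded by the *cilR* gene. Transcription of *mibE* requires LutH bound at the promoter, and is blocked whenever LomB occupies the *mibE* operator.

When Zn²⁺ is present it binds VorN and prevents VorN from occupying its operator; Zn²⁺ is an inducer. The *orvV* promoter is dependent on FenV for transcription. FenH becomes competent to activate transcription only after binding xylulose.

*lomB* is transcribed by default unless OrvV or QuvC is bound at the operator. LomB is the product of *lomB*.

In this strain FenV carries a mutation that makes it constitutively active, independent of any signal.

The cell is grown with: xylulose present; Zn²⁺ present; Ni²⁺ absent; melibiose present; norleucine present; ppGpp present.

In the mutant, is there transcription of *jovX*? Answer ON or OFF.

Norleucine is present, so LomH is active.
No repressor is bound and LomH is active, so *cilR* is transcribed.
So CilR is produced and active.
Melibiose is present, so TemV is inactive.
Xylulose is present, so FenH is active.
No repressor is bound and FenH is active, so *lutH* is transcribed.
So LutH is produced and active.
FenV is constitutively active in this strain.
No repressor is bound and FenV is active, so *orvV* is transcribed.
So OrvV is produced and active.
ppGpp is present, so QuvC is inactive.
With repressor OrvV bound, *lomB* is not transcribed.
So LomB is not produced.
No repressor is bound and LutH is active, so *mibE* is transcribed.
So MibE is produced and active.
QuvN is produced constitutively and is active.
No repressor is bound and QuvN is active, so *temN* is transcribed.
So TemN is produced and active.
With repressor TemN bound, *bexC* is not transcribed.
So BexC is not produced.
No repressor is bound and CilR and MibE are active, so *jovX* is transcribed.

ON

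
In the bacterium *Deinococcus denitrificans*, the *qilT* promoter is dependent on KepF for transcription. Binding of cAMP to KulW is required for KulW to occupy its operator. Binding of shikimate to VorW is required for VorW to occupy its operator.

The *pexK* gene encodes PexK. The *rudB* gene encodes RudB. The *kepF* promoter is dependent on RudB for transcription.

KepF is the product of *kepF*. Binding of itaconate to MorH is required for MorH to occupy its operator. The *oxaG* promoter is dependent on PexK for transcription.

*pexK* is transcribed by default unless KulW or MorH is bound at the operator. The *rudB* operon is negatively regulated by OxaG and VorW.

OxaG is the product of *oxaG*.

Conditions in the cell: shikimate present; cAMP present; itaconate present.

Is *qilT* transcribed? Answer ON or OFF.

OFF

cAMP is present, so KulW is active.
Itaconate is present, so MorH is active.
With repressor KulW bound, *pexK* is not transcribed.
So PexK is not produced.
Required activator PexK is absent, so *oxaG* is not transcribed.
So OxaG is not produced.
Shikimate is present, so VorW is active.
With repressor VorW bound, *rudB* is not transcribed.
So RudB is not produced.
Required activator RudB is absent, so *kepF* is not transcribed.
So KepF is not produced.
Required activator KepF is absent, so *qilT* is not transcribed.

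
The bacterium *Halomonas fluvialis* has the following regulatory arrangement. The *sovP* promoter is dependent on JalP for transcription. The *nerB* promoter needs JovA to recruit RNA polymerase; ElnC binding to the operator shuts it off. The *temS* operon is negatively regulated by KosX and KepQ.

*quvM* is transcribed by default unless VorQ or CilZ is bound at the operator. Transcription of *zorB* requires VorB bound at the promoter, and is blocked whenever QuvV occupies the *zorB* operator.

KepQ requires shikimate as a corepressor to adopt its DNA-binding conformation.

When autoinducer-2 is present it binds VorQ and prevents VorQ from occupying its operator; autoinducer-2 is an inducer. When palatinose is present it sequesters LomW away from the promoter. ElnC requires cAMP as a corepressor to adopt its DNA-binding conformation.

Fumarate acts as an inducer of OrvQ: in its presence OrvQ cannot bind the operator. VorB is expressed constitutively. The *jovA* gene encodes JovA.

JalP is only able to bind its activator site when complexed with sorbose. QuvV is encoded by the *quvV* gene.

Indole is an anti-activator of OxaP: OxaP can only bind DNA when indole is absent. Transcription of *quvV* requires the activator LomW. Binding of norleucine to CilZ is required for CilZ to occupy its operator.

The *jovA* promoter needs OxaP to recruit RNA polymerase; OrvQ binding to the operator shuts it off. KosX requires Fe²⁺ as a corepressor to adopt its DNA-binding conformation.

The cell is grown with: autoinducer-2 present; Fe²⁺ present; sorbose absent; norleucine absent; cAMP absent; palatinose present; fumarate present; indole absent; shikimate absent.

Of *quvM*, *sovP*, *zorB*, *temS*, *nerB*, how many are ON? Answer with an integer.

3

Autoinducer-2 is present, so VorQ is inactive.
Norleucine is absent, so CilZ is inactive.
With no repressor bound, *quvM* is transcribed.
→ *quvM* is ON.
Sorbose is absent, so JalP is inactive.
Required activator JalP is absent, so *sovP* is not transcribed.
→ *sovP* is OFF.
Palatinose is present, so LomW is inactive.
Required activator LomW is absent, so *quvV* is not transcribed.
So QuvV is not produced.
VorB is produced constitutively and is active.
No repressor is bound and VorB is active, so *zorB* is transcribed.
→ *zorB* is ON.
Fe²⁺ is present, so KosX is active.
Shikimate is absent, so KepQ is inactive.
With repressor KosX bound, *temS* is not transcribed.
→ *temS* is OFF.
cAMP is absent, so ElnC is inactive.
Indole is absent, so OxaP is active.
Fumarate is present, so OrvQ is inactive.
No repressor is bound and OxaP is active, so *jovA* is transcribed.
So JovA is produced and active.
No repressor is bound and JovA is active, so *nerB* is transcribed.
→ *nerB* is ON.
3 of the 5 genes are transcribed.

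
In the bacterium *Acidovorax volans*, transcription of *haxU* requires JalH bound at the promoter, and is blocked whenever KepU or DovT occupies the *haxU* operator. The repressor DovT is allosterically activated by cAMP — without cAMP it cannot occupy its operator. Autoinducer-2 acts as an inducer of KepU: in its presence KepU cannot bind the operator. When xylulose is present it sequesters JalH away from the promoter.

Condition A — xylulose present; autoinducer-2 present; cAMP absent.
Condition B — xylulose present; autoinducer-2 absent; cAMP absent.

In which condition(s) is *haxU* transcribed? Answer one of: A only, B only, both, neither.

Condition A:
Xylulose is present, so JalH is inactive.
Autoinducer-2 is present, so KepU is inactive.
cAMP is absent, so DovT is inactive.
Required activator JalH is absent, so *haxU* is not transcribed.
→ *haxU* is OFF in A.
Condition B:
Xylulose is present, so JalH is inactive.
Autoinducer-2 is absent, so KepU is active.
cAMP is absent, so DovT is inactive.
With repressor KepU bound, *haxU* is not transcribed.
→ *haxU* is OFF in B.

neither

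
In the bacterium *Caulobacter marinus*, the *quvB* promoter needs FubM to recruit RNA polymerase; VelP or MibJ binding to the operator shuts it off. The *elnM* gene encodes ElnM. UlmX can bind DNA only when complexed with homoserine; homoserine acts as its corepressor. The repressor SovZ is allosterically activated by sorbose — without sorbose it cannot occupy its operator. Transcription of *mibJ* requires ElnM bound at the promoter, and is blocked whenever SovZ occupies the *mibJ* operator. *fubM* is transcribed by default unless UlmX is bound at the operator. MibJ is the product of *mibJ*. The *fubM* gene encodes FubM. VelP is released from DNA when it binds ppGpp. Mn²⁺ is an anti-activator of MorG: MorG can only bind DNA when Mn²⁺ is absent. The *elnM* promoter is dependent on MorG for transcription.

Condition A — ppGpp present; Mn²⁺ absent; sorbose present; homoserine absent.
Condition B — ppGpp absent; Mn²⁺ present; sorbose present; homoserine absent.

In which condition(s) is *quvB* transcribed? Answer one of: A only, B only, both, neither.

Condition A:
ppGpp is present, so VelP is inactive.
Mn²⁺ is absent, so MorG is active.
No repressor is bound and MorG is active, so *elnM* is transcribed.
So ElnM is produced and active.
Sorbose is present, so SovZ is active.
With repressor SovZ bound, *mibJ* is not transcribed.
So MibJ is not produced.
Homoserine is absent, so UlmX is inactive.
With no repressor bound, *fubM* is transcribed.
So FubM is produced and active.
No repressor is bound and FubM is active, so *quvB* is transcribed.
→ *quvB* is ON in A.
Condition B:
ppGpp is absent, so VelP is active.
Mn²⁺ is present, so MorG is inactive.
Required activator MorG is absent, so *elnM* is not transcribed.
So ElnM is not produced.
Sorbose is present, so SovZ is active.
With repressor SovZ bound, *mibJ* is not transcribed.
So MibJ is not produced.
Homoserine is absent, so UlmX is inactive.
With no repressor bound, *fubM* is transcribed.
So FubM is produced and active.
With repressor VelP bound, *quvB* is not transcribed.
→ *quvB* is OFF in B.

A only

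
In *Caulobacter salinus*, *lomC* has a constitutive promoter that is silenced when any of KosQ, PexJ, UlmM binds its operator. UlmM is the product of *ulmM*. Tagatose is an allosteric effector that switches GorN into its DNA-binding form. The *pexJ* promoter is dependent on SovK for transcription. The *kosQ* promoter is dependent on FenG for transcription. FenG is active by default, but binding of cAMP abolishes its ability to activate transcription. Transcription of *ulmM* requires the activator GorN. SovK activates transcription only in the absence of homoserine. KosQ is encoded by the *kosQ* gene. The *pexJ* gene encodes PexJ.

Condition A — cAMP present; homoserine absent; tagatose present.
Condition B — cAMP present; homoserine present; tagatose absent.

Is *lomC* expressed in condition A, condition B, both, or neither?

Condition A:
cAMP is present, so FenG is inactive.
Required activator FenG is absent, so *kosQ* is not transcribed.
So KosQ is not produced.
Homoserine is absent, so SovK is active.
No repressor is bound and SovK is active, so *pexJ* is transcribed.
So PexJ is produced and active.
Tagatose is present, so GorN is active.
No repressor is bound and GorN is active, so *ulmM* is transcribed.
So UlmM is produced and active.
With repressor PexJ bound, *lomC* is not transcribed.
→ *lomC* is OFF in A.
Condition B:
cAMP is present, so FenG is inactive.
Required activator FenG is absent, so *kosQ* is not transcribed.
So KosQ is not produced.
Homoserine is present, so SovK is inactive.
Required activator SovK is absent, so *pexJ* is not transcribed.
So PexJ is not produced.
Tagatose is absent, so GorN is inactive.
Required activator GorN is absent, so *ulmM* is not transcribed.
So UlmM is not produced.
With no repressor bound, *lomC* is transcribed.
→ *lomC* is ON in B.

B only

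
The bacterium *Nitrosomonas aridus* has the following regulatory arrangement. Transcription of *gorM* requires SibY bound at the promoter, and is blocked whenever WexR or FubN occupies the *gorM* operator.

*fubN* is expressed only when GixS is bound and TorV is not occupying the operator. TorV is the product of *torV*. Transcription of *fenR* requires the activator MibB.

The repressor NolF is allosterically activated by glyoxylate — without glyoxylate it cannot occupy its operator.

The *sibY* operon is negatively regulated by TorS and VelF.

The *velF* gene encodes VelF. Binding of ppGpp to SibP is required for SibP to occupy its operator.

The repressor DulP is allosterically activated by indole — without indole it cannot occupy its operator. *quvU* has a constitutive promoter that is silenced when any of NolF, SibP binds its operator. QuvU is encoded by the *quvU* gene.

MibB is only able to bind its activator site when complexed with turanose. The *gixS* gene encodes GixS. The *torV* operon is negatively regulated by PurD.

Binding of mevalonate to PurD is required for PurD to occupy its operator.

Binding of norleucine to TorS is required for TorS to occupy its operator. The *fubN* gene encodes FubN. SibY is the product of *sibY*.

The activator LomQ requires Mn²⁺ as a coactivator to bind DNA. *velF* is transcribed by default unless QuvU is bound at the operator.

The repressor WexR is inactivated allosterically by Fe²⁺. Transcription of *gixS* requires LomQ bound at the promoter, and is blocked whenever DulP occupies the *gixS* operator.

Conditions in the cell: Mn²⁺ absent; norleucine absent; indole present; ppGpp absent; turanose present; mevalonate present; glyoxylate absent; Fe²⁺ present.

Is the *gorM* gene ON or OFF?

ON

Fe²⁺ is present, so WexR is inactive.
Mevalonate is present, so PurD is active.
With repressor PurD bound, *torV* is not transcribed.
So TorV is not produced.
Mn²⁺ is absent, so LomQ is inactive.
Indole is present, so DulP is active.
With repressor DulP bound, *gixS* is not transcribed.
So GixS is not produced.
Required activator GixS is absent, so *fubN* is not transcribed.
So FubN is not produced.
Norleucine is absent, so TorS is inactive.
Glyoxylate is absent, so NolF is inactive.
ppGpp is absent, so SibP is inactive.
With no repressor bound, *quvU* is transcribed.
So QuvU is produced and active.
With repressor QuvU bound, *velF* is not transcribed.
So VelF is not produced.
With no repressor bound, *sibY* is transcribed.
So SibY is produced and active.
No repressor is bound and SibY is active, so *gorM* is transcribed.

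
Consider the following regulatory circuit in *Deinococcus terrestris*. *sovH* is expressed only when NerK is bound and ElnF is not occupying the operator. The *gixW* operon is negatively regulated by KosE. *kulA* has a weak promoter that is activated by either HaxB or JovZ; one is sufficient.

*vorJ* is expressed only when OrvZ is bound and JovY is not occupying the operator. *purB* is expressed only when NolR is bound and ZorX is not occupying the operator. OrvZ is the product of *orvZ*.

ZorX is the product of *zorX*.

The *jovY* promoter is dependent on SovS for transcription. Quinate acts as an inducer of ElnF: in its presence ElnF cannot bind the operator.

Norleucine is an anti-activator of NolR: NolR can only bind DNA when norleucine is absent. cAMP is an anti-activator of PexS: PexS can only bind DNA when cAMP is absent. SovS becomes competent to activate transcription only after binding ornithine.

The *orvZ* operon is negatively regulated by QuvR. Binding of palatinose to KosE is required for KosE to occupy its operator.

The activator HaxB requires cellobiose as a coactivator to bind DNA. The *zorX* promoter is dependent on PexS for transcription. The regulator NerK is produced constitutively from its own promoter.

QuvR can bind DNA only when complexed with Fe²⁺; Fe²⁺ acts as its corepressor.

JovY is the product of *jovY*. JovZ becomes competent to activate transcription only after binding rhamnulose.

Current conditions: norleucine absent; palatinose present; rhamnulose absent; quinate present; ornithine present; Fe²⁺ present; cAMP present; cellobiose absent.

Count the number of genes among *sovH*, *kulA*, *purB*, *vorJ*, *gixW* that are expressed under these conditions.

Quinate is present, so ElnF is inactive.
NerK is produced constitutively and is active.
No repressor is bound and NerK is active, so *sovH* is transcribed.
→ *sovH* is ON.
Cellobiose is absent, so HaxB is inactive.
Rhamnulose is absent, so JovZ is inactive.
No activator is available at the *kulA* promoter, so *kulA* is not transcribed.
→ *kulA* is OFF.
cAMP is present, so PexS is inactive.
Required activator PexS is absent, so *zorX* is not transcribed.
So ZorX is not produced.
Norleucine is absent, so NolR is active.
No repressor is bound and NolR is active, so *purB* is transcribed.
→ *purB* is ON.
Fe²⁺ is present, so QuvR is active.
With repressor QuvR bound, *orvZ* is not transcribed.
So OrvZ is not produced.
Ornithine is present, so SovS is active.
No repressor is bound and SovS is active, so *jovY* is transcribed.
So JovY is produced and active.
With repressor JovY bound, *vorJ* is not transcribed.
→ *vorJ* is OFF.
Palatinose is present, so KosE is active.
With repressor KosE bound, *gixW* is not transcribed.
→ *gixW* is OFF.
2 of the 5 genes are transcribed.

2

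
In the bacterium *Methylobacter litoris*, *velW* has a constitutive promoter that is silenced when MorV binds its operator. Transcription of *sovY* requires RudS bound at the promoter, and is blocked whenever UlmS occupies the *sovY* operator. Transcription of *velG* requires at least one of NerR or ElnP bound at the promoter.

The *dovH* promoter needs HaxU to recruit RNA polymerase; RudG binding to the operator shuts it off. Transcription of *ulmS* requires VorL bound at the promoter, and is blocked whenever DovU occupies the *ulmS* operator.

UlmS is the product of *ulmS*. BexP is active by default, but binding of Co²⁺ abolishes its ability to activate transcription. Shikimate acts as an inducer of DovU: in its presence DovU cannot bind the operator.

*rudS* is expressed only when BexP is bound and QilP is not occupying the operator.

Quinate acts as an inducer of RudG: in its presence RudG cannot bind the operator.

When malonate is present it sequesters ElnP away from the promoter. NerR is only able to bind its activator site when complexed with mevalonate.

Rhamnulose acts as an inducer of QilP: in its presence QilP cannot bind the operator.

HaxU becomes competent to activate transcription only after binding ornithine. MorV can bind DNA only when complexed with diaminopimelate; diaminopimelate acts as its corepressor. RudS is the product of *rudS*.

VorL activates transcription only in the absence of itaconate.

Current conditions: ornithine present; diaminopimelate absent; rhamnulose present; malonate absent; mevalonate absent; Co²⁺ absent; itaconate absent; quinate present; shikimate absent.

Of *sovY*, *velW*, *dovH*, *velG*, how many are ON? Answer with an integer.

Co²⁺ is absent, so BexP is active.
Rhamnulose is present, so QilP is inactive.
No repressor is bound and BexP is active, so *rudS* is transcribed.
So RudS is produced and active.
Itaconate is absent, so VorL is active.
Shikimate is absent, so DovU is active.
With repressor DovU bound, *ulmS* is not transcribed.
So UlmS is not produced.
No repressor is bound and RudS is active, so *sovY* is transcribed.
→ *sovY* is ON.
Diaminopimelate is absent, so MorV is inactive.
With no repressor bound, *velW* is transcribed.
→ *velW* is ON.
Quinate is present, so RudG is inactive.
Ornithine is present, so HaxU is active.
No repressor is bound and HaxU is active, so *dovH* is transcribed.
→ *dovH* is ON.
Mevalonate is absent, so NerR is inactive.
Malonate is absent, so ElnP is active.
Activator ElnP is present, so *velG* is transcribed.
→ *velG* is ON.
4 of the 4 genes are transcribed.

4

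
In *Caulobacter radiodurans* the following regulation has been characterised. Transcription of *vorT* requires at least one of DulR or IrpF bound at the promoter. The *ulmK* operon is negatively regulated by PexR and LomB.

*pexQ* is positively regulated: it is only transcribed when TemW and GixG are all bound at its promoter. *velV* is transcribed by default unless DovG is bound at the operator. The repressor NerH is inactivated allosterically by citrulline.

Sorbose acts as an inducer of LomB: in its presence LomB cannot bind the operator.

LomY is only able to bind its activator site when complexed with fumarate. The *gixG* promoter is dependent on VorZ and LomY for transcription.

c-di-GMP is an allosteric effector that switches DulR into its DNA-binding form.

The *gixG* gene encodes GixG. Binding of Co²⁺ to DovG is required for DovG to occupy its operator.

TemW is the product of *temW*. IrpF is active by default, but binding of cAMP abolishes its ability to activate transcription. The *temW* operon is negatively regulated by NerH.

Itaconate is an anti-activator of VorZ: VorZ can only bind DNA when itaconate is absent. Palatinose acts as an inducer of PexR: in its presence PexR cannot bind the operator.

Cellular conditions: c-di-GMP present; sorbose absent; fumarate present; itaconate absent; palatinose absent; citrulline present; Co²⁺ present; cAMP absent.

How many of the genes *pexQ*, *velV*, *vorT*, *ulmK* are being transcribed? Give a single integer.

2

Citrulline is present, so NerH is inactive.
With no repressor bound, *temW* is transcribed.
So TemW is produced and active.
Itaconate is absent, so VorZ is active.
Fumarate is present, so LomY is active.
No repressor is bound and VorZ and LomY are active, so *gixG* is transcribed.
So GixG is produced and active.
No repressor is bound and TemW and GixG are active, so *pexQ* is transcribed.
→ *pexQ* is ON.
Co²⁺ is present, so DovG is active.
With repressor DovG bound, *velV* is not transcribed.
→ *velV* is OFF.
c-di-GMP is present, so DulR is active.
cAMP is absent, so IrpF is active.
Activator DulR is present, so *vorT* is transcribed.
→ *vorT* is ON.
Palatinose is absent, so PexR is active.
Sorbose is absent, so LomB is active.
With repressor PexR bound, *ulmK* is not transcribed.
→ *ulmK* is OFF.
2 of the 4 genes are transcribed.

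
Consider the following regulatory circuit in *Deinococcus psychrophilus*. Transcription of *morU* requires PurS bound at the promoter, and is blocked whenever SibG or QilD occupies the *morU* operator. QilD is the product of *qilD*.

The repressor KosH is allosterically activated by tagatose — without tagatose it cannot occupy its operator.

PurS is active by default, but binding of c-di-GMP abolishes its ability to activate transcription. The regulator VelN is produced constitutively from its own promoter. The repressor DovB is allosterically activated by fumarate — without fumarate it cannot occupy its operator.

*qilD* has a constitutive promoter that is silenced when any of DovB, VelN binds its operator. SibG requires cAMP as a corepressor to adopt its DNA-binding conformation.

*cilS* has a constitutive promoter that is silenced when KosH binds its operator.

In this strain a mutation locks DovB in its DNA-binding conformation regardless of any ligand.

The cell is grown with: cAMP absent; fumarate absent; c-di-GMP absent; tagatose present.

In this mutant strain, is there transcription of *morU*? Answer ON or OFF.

ON

c-di-GMP is absent, so PurS is active.
cAMP is absent, so SibG is inactive.
DovB is constitutively active in this strain.
VelN is produced constitutively and is active.
With repressor DovB bound, *qilD* is not transcribed.
So QilD is not produced.
No repressor is bound and PurS is active, so *morU* is transcribed.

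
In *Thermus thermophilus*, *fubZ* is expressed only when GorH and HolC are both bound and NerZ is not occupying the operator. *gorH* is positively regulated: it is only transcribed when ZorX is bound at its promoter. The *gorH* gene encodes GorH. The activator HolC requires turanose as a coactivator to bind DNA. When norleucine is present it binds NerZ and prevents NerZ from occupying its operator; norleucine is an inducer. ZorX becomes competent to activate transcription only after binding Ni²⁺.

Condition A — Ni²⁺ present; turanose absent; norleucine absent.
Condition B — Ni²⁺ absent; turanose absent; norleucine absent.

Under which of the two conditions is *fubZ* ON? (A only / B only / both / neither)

neither

Condition A:
Ni²⁺ is present, so ZorX is active.
No repressor is bound and ZorX is active, so *gorH* is transcribed.
So GorH is produced and active.
Turanose is absent, so HolC is inactive.
Norleucine is absent, so NerZ is active.
With repressor NerZ bound, *fubZ* is not transcribed.
→ *fubZ* is OFF in A.
Condition B:
Ni²⁺ is absent, so ZorX is inactive.
Required activator ZorX is absent, so *gorH* is not transcribed.
So GorH is not produced.
Turanose is absent, so HolC is inactive.
Norleucine is absent, so NerZ is active.
With repressor NerZ bound, *fubZ* is not transcribed.
→ *fubZ* is OFF in B.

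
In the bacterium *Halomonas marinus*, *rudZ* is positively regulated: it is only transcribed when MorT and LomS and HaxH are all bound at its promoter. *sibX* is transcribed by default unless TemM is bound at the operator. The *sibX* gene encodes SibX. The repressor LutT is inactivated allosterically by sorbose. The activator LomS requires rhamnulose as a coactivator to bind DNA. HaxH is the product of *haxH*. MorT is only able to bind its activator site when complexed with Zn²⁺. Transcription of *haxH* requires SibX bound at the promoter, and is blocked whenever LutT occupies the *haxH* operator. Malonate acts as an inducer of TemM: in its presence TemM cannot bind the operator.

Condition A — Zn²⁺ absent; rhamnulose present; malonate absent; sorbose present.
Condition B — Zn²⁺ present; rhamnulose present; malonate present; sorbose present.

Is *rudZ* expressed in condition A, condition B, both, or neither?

Condition A:
Zn²⁺ is absent, so MorT is inactive.
Rhamnulose is present, so LomS is active.
Malonate is absent, so TemM is active.
With repressor TemM bound, *sibX* is not transcribed.
So SibX is not produced.
Sorbose is present, so LutT is inactive.
Required activator SibX is absent, so *haxH* is not transcribed.
So HaxH is not produced.
Required activator MorT is absent, so *rudZ* is not transcribed.
→ *rudZ* is OFF in A.
Condition B:
Zn²⁺ is present, so MorT is active.
Rhamnulose is present, so LomS is active.
Malonate is present, so TemM is inactive.
With no repressor bound, *sibX* is transcribed.
So SibX is produced and active.
Sorbose is present, so LutT is inactive.
No repressor is bound and SibX is active, so *haxH* is transcribed.
So HaxH is produced and active.
No repressor is bound and MorT and LomS and HaxH are active, so *rudZ* is transcribed.
→ *rudZ* is ON in B.

B only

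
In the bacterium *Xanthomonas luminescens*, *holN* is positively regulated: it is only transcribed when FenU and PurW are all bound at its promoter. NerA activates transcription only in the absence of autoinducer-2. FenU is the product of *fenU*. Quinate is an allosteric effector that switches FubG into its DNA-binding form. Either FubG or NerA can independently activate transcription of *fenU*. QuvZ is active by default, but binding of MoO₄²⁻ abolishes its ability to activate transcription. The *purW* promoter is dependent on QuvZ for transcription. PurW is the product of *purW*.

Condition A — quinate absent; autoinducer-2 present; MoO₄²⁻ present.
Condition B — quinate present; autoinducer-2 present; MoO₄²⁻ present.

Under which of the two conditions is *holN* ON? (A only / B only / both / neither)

Condition A:
Quinate is absent, so FubG is inactive.
Autoinducer-2 is present, so NerA is inactive.
No activator is available at the *fenU* promoter, so *fenU* is not transcribed.
So FenU is not produced.
MoO₄²⁻ is present, so QuvZ is inactive.
Required activator QuvZ is absent, so *purW* is not transcribed.
So PurW is not produced.
Required activator FenU is absent, so *holN* is not transcribed.
→ *holN* is OFF in A.
Condition B:
Quinate is present, so FubG is active.
Autoinducer-2 is present, so NerA is inactive.
Activator FubG is present, so *fenU* is transcribed.
So FenU is produced and active.
MoO₄²⁻ is present, so QuvZ is inactive.
Required activator QuvZ is absent, so *purW* is not transcribed.
So PurW is not produced.
Required activator PurW is absent, so *holN* is not transcribed.
→ *holN* is OFF in B.

neither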